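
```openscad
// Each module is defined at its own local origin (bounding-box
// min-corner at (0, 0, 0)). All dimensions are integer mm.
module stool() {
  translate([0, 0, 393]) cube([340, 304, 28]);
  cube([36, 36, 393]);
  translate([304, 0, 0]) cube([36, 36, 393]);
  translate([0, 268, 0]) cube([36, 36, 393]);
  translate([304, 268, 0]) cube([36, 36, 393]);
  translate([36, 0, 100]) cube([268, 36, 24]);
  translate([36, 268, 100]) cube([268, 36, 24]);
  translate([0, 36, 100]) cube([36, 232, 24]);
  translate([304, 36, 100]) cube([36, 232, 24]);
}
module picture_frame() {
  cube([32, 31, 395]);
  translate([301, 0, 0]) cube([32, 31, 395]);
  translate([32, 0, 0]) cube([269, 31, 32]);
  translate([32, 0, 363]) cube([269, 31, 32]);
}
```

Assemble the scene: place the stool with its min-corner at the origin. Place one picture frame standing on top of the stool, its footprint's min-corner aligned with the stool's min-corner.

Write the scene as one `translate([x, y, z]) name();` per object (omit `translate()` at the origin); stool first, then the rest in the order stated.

stool();
translate([0, 0, 421]) picture_frame();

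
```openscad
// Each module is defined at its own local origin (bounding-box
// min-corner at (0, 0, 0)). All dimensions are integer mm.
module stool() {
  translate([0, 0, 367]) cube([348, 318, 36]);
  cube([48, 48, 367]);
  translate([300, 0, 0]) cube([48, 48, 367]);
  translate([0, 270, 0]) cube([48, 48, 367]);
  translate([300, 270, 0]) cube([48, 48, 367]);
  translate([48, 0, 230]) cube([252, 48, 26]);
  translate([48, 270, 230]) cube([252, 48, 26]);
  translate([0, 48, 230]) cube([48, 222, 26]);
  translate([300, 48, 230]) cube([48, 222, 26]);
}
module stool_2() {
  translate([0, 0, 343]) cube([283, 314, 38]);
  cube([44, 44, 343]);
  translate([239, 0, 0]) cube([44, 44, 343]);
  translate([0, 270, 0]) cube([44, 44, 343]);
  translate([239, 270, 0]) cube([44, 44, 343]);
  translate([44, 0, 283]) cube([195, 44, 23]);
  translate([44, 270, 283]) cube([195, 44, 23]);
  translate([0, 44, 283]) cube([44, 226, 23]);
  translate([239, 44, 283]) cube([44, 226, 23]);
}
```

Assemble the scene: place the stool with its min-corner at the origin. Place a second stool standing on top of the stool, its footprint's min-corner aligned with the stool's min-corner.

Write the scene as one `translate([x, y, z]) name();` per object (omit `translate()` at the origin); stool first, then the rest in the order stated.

stool();
translate([0, 0, 403]) stool_2();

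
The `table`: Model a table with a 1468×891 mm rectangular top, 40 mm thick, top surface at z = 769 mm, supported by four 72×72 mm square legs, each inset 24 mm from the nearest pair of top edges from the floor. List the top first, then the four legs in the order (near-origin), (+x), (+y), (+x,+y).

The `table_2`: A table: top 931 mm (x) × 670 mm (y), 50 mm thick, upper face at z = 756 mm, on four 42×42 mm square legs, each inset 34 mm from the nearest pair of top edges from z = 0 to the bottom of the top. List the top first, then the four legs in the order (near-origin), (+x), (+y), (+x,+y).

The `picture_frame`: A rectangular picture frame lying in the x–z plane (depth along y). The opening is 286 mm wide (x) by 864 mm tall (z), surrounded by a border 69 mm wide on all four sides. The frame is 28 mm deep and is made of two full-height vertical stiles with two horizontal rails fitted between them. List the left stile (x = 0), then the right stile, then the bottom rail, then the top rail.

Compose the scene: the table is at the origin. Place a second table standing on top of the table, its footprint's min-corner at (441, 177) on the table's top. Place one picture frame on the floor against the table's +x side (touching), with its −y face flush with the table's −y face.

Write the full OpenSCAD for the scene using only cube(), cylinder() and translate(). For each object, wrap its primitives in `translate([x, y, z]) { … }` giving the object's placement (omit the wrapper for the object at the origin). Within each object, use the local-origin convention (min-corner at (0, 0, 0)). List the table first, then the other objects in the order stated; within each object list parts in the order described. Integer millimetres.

translate([0, 0, 729]) cube([1468, 891, 40]);
translate([24, 24, 0]) cube([72, 72, 729]);
translate([1372, 24, 0]) cube([72, 72, 729]);
translate([24, 795, 0]) cube([72, 72, 729]);
translate([1372, 795, 0]) cube([72, 72, 729]);
translate([441, 177, 769]) {
  translate([0, 0, 706]) cube([931, 670, 50]);
  translate([34, 34, 0]) cube([42, 42, 706]);
  translate([855, 34, 0]) cube([42, 42, 706]);
  translate([34, 594, 0]) cube([42, 42, 706]);
  translate([855, 594, 0]) cube([42, 42, 706]);
}
translate([1468, 0, 0]) {
  cube([69, 28, 1002]);
  translate([355, 0, 0]) cube([69, 28, 1002]);
  translate([69, 0, 0]) cube([286, 28, 69]);
  translate([69, 0, 933]) cube([286, 28, 69]);
}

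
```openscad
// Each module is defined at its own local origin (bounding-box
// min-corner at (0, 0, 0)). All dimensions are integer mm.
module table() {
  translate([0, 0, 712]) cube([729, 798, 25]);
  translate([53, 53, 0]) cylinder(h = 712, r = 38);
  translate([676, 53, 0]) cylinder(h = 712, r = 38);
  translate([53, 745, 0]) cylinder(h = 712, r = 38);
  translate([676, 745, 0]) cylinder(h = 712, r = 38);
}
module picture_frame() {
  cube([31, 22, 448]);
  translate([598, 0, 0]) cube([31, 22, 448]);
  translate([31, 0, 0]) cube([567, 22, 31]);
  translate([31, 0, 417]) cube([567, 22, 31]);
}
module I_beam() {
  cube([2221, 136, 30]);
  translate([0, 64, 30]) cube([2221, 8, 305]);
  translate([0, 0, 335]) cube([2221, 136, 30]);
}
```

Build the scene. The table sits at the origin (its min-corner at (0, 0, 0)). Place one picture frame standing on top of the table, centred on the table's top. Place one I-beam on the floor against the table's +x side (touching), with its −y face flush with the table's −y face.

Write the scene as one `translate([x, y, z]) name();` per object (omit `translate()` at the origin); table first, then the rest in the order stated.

table();
translate([50, 388, 737]) picture_frame();
translate([729, 0, 0]) I_beam();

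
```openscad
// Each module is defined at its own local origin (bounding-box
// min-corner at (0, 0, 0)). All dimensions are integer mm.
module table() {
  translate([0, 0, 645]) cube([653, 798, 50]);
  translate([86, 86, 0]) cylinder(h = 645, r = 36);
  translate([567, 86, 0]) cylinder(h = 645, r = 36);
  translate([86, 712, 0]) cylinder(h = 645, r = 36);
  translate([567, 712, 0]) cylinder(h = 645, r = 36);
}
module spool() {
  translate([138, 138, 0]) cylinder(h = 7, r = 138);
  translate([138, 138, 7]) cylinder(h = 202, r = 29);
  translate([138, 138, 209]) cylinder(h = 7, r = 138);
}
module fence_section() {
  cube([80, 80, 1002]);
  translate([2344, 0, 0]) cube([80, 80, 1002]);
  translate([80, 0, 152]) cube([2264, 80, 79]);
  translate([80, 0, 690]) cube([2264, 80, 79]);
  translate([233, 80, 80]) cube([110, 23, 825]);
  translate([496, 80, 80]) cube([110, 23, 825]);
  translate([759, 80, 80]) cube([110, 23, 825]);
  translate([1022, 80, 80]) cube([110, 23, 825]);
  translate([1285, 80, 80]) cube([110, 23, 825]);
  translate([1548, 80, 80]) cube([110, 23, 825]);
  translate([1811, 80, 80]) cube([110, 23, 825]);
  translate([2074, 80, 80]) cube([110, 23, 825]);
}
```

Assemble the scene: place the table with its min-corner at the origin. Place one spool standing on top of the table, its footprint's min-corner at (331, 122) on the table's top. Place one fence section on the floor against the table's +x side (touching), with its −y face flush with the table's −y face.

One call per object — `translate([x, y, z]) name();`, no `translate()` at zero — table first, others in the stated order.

table();
translate([331, 122, 695]) spool();
translate([653, 0, 0]) fence_section();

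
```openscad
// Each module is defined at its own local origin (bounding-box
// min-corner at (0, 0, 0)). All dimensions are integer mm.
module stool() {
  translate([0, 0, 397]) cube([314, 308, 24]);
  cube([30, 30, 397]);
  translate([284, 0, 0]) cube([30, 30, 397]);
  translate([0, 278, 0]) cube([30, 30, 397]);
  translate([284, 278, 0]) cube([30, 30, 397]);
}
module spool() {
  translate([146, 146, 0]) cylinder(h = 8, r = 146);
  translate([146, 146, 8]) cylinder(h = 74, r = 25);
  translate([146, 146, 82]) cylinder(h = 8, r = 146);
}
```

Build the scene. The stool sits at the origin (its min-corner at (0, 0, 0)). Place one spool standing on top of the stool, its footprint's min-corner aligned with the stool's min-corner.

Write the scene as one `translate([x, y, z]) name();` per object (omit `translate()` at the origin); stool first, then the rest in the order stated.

stool();
translate([0, 0, 421]) spool();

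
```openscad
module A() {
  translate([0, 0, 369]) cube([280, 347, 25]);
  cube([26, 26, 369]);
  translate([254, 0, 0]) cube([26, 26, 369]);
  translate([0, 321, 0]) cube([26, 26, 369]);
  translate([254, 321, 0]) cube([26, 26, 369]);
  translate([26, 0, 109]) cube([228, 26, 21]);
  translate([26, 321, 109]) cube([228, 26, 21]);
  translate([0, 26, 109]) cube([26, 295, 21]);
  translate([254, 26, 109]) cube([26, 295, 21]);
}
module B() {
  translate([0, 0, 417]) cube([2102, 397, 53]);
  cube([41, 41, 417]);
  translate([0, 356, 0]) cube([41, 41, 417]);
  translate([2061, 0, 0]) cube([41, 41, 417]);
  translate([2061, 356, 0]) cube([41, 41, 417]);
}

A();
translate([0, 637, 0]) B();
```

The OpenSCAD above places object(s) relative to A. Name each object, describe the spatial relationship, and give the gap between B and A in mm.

A is a stool. B is a bench. The bench is on the floor beside the stool on its +y side. The gap between the bench and the stool is 290 mm.

The bench's nearest face is 290 mm from the stool's +y face.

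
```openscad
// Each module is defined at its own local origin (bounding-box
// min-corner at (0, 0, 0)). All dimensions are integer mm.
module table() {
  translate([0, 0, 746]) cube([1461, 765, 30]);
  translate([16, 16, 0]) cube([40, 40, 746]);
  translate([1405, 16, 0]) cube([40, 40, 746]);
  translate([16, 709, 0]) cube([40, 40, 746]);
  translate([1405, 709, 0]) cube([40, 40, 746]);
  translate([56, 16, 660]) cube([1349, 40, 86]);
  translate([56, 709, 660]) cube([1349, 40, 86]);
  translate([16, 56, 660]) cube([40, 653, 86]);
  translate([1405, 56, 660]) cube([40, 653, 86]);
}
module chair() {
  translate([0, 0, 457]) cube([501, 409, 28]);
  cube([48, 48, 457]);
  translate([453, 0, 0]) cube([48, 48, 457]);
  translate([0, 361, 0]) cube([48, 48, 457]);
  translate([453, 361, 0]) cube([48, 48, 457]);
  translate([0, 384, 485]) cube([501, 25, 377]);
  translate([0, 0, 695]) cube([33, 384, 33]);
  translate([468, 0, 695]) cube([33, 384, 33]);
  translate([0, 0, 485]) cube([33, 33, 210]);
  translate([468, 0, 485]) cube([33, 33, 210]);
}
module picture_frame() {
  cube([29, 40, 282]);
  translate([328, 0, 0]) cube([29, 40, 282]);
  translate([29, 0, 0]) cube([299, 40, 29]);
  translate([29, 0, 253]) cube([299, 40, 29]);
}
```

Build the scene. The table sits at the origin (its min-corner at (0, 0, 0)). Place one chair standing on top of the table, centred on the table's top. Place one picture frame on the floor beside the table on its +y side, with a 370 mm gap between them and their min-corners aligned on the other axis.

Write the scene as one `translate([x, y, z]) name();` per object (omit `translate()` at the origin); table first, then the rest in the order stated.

table();
translate([480, 178, 776]) chair();
translate([0, 1135, 0]) picture_frame();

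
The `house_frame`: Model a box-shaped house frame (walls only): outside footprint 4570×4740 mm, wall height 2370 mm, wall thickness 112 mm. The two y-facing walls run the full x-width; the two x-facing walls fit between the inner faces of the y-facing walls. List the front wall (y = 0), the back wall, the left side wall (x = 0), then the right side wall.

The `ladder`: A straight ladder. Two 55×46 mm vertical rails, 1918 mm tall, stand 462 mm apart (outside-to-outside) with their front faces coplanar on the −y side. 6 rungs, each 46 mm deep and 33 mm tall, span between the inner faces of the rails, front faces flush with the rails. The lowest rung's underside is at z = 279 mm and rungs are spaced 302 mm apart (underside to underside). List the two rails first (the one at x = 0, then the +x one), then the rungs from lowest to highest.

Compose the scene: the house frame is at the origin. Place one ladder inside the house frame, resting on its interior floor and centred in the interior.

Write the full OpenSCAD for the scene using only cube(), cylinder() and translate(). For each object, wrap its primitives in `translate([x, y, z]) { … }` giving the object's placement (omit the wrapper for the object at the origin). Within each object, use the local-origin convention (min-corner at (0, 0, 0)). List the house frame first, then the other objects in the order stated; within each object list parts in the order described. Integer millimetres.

cube([4570, 112, 2370]);
translate([0, 4628, 0]) cube([4570, 112, 2370]);
translate([0, 112, 0]) cube([112, 4516, 2370]);
translate([4458, 112, 0]) cube([112, 4516, 2370]);
translate([2054, 2347, 0]) {
  cube([55, 46, 1918]);
  translate([407, 0, 0]) cube([55, 46, 1918]);
  translate([55, 0, 279]) cube([352, 46, 33]);
  translate([55, 0, 581]) cube([352, 46, 33]);
  translate([55, 0, 883]) cube([352, 46, 33]);
  translate([55, 0, 1185]) cube([352, 46, 33]);
  translate([55, 0, 1487]) cube([352, 46, 33]);
  translate([55, 0, 1789]) cube([352, 46, 33]);
}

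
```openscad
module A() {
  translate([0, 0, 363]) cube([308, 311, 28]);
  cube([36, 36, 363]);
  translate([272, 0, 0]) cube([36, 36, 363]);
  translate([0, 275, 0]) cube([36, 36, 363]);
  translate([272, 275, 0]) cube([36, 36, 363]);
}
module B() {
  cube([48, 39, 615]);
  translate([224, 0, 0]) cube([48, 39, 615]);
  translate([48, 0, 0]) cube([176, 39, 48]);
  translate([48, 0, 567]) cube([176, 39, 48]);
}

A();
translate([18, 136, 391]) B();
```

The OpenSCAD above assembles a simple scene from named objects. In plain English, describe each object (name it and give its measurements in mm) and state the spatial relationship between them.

A is a four-legged stool. The seat is a 308×311×28 mm slab whose top surface is at z = 391 mm; four square legs, each 36×36 mm in cross-section, run from the floor (z = 0) to the underside of the seat, each flush with a corner of the seat.

B is a picture frame with a 176×519 mm rectangular opening (x by z) and a uniform 48 mm border on every side. Frame depth is 39 mm along y. It is built from two vertical stiles running the full outside height and two horizontal rails spanning the gap between the stiles.

The picture frame is on top of the stool, centred.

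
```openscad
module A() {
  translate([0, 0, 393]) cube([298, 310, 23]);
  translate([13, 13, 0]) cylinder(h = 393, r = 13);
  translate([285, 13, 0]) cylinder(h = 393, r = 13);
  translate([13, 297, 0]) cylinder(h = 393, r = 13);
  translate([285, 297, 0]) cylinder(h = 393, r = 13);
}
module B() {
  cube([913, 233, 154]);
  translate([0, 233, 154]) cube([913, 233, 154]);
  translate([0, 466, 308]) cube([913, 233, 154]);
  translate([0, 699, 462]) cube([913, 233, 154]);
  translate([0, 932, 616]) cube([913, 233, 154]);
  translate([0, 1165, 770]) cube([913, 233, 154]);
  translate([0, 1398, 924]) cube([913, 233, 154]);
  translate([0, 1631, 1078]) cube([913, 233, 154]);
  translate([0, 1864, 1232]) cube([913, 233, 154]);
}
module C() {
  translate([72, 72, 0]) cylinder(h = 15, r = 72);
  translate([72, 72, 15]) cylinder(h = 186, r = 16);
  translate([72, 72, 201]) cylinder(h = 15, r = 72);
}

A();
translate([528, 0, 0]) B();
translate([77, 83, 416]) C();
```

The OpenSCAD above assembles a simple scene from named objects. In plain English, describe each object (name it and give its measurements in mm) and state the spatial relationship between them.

A is a simple wooden stool: a rectangular seat 298 mm (x) by 310 mm (y), 23 mm thick, top face at z = 416 mm, on four round legs, each 26 mm in diameter. The legs rest on z = 0, each leg's axis is inset half a diameter from the nearest pair of seat edges (so the leg's bounding box is flush with the corner).

B is a run of 9 identical solid stair steps. Each tread is 913×233 mm and each step block is 154 mm high. Step 1 rests on the floor; step k is offset from step 1 by (k−1)×233 mm in y and (k−1)×154 mm in z.

C is a spool: two coaxial disc flanges of radius 72 mm and thickness 15 mm, joined by a core cylinder of radius 16 mm and height 186 mm. The lower flange rests on z = 0 and the three cylinders share a vertical axis.

The staircase is on the floor beside the stool on its +x side. The spool is on top of the stool, centred.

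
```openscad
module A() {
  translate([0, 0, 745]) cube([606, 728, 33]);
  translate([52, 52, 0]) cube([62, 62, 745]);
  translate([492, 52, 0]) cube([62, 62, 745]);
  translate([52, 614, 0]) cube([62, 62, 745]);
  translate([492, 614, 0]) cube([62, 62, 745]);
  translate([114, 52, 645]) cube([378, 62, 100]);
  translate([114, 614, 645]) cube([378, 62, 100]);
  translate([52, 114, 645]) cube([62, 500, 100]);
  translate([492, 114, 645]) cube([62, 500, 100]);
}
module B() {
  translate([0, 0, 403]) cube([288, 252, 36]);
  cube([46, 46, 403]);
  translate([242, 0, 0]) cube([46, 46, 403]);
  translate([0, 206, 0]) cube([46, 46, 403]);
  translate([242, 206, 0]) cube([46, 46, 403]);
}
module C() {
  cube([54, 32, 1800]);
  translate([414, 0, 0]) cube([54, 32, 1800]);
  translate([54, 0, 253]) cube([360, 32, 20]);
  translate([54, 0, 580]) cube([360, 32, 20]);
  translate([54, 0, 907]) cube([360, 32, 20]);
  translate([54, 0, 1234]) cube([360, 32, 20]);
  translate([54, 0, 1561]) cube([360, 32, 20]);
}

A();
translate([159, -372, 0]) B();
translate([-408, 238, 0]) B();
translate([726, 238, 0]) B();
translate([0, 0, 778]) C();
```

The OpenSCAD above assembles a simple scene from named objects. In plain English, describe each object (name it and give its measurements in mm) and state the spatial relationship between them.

A is a rectangular dining table. The top is 606×728×33 mm with its upper surface at z = 778 mm. It stands on four 62×62 mm square legs, each inset 52 mm from the nearest pair of top edges, running from the floor to the underside of the top. Four apron rails, 62 mm thick and 100 mm tall, run between adjacent legs with their top edges flush with the underside of the top and their outer faces flush with the legs' outer faces.

B is a four-legged stool. The seat is 288×252 mm, 36 mm thick, top at z = 439 mm. It stands on four square legs, each 46×46 mm in cross-section, from z = 0 to the seat underside, each flush with a corner of the seat.

C is a wooden ladder with two side rails of 54×32 mm section and 1800 mm height, set 468 mm apart overall. Between them run 5 rectangular rungs (32 mm deep, 20 mm thick), front faces flush with the rails' −y face. The bottom of the first rung is 253 mm above the floor and each subsequent rung is 327 mm higher than the one below.

Three stools sit around the table at the −y, −x, +x sides. The ladder is on top of the table.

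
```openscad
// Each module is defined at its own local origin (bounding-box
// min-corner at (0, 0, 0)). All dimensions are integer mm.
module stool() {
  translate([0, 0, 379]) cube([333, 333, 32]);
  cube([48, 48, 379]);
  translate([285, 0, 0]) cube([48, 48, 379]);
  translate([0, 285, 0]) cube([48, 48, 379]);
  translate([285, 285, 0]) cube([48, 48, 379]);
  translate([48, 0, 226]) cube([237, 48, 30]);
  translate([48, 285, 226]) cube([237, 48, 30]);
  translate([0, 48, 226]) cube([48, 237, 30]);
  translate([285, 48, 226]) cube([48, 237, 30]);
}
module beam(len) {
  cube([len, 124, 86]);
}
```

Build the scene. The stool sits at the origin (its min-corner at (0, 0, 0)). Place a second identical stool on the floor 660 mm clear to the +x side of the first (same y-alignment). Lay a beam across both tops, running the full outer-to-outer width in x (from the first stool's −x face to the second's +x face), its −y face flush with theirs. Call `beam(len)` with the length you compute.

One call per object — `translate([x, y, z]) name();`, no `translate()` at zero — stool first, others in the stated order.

stool();
translate([993, 0, 0]) stool();
translate([0, 0, 411]) beam(1326);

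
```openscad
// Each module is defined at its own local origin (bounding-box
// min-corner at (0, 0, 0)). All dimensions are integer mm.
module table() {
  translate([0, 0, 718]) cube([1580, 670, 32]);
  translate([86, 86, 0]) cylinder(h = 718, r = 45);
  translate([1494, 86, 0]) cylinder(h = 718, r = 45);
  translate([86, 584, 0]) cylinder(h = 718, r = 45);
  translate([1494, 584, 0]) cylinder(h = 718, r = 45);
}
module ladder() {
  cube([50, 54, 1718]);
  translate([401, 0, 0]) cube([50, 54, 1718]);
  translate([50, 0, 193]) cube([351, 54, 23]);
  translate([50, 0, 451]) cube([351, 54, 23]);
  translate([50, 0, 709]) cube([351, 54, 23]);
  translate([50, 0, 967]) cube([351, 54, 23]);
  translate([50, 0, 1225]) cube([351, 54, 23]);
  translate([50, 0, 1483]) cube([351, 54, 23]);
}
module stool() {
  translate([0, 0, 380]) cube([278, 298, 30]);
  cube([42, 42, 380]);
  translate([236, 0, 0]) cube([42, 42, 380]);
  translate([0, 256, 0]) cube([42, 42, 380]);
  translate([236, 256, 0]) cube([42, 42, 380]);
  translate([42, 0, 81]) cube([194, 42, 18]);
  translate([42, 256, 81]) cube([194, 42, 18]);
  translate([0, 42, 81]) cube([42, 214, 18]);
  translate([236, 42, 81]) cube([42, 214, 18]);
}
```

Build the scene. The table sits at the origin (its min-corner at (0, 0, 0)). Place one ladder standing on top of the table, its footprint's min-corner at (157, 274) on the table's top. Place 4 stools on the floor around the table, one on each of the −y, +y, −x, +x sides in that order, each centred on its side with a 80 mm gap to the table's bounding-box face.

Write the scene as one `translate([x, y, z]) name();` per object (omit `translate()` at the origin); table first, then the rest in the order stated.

table();
translate([157, 274, 750]) ladder();
translate([651, -378, 0]) stool();
translate([651, 750, 0]) stool();
translate([-358, 186, 0]) stool();
translate([1660, 186, 0]) stool();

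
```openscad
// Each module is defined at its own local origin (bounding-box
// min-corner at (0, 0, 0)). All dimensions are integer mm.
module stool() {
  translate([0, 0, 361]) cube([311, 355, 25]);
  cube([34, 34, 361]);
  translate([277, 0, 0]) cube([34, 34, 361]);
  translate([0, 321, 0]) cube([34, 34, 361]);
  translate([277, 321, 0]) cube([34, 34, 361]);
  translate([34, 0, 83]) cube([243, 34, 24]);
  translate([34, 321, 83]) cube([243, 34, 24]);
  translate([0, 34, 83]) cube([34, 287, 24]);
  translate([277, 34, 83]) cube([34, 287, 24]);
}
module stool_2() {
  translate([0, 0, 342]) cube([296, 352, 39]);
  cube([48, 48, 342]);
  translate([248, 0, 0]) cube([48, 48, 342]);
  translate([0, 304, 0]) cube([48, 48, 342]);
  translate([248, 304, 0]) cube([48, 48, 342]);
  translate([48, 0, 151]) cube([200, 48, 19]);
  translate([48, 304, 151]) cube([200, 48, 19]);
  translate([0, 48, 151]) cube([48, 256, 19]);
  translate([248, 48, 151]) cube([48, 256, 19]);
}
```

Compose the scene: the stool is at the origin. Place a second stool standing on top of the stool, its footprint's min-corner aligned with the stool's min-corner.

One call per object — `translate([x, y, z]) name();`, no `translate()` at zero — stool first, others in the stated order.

stool();
translate([0, 0, 386]) stool_2();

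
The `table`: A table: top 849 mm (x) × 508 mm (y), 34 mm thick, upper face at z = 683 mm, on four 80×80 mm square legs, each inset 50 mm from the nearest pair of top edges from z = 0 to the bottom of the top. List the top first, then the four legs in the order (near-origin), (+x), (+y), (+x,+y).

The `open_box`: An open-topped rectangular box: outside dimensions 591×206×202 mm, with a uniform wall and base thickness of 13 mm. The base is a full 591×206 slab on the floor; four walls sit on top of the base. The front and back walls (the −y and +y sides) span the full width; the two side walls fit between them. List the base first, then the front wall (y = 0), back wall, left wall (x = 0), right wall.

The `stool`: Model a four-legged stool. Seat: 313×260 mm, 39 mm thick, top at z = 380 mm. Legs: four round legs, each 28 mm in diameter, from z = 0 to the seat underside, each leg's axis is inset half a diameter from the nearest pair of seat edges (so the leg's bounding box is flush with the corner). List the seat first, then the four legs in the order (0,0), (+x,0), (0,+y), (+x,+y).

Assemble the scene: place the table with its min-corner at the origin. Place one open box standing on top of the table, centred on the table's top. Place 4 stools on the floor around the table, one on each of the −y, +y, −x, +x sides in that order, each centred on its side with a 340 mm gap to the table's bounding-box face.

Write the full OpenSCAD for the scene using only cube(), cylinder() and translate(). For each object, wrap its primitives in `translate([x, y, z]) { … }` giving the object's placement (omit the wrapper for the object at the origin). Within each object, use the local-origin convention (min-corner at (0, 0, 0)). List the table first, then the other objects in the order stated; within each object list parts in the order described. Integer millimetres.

translate([0, 0, 649]) cube([849, 508, 34]);
translate([50, 50, 0]) cube([80, 80, 649]);
translate([719, 50, 0]) cube([80, 80, 649]);
translate([50, 378, 0]) cube([80, 80, 649]);
translate([719, 378, 0]) cube([80, 80, 649]);
translate([129, 151, 683]) {
  cube([591, 206, 13]);
  translate([0, 0, 13]) cube([591, 13, 189]);
  translate([0, 193, 13]) cube([591, 13, 189]);
  translate([0, 13, 13]) cube([13, 180, 189]);
  translate([578, 13, 13]) cube([13, 180, 189]);
}
translate([268, -600, 0]) {
  translate([0, 0, 341]) cube([313, 260, 39]);
  translate([14, 14, 0]) cylinder(h = 341, r = 14);
  translate([299, 14, 0]) cylinder(h = 341, r = 14);
  translate([14, 246, 0]) cylinder(h = 341, r = 14);
  translate([299, 246, 0]) cylinder(h = 341, r = 14);
}
translate([268, 848, 0]) {
  translate([0, 0, 341]) cube([313, 260, 39]);
  translate([14, 14, 0]) cylinder(h = 341, r = 14);
  translate([299, 14, 0]) cylinder(h = 341, r = 14);
  translate([14, 246, 0]) cylinder(h = 341, r = 14);
  translate([299, 246, 0]) cylinder(h = 341, r = 14);
}
translate([-653, 124, 0]) {
  translate([0, 0, 341]) cube([313, 260, 39]);
  translate([14, 14, 0]) cylinder(h = 341, r = 14);
  translate([299, 14, 0]) cylinder(h = 341, r = 14);
  translate([14, 246, 0]) cylinder(h = 341, r = 14);
  translate([299, 246, 0]) cylinder(h = 341, r = 14);
}
translate([1189, 124, 0]) {
  translate([0, 0, 341]) cube([313, 260, 39]);
  translate([14, 14, 0]) cylinder(h = 341, r = 14);
  translate([299, 14, 0]) cylinder(h = 341, r = 14);
  translate([14, 246, 0]) cylinder(h = 341, r = 14);
  translate([299, 246, 0]) cylinder(h = 341, r = 14);
}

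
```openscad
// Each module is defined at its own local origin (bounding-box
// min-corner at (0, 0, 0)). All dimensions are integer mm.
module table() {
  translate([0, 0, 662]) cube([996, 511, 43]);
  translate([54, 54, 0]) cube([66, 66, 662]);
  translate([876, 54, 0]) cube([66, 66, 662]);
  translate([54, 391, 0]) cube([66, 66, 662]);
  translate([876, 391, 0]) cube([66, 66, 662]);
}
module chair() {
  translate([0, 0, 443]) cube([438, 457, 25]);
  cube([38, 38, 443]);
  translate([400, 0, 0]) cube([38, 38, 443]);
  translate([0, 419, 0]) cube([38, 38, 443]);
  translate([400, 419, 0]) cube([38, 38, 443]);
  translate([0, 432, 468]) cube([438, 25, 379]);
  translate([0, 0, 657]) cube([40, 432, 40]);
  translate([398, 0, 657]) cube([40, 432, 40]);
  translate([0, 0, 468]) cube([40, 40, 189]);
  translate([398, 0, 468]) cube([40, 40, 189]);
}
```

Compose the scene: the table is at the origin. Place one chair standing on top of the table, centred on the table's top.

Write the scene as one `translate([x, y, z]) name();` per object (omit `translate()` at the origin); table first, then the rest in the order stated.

table();
translate([279, 27, 705]) chair();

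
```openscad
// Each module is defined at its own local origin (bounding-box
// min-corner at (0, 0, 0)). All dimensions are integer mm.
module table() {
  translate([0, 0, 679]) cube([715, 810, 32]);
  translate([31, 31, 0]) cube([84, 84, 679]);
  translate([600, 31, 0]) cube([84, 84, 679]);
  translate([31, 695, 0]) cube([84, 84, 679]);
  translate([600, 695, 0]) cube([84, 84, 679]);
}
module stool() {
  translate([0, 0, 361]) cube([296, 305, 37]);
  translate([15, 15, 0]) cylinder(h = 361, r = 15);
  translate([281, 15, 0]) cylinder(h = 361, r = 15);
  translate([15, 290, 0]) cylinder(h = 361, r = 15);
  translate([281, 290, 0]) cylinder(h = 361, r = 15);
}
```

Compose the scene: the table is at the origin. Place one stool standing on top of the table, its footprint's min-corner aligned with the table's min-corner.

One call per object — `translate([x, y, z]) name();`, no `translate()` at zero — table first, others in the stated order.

table();
translate([0, 0, 711]) stool();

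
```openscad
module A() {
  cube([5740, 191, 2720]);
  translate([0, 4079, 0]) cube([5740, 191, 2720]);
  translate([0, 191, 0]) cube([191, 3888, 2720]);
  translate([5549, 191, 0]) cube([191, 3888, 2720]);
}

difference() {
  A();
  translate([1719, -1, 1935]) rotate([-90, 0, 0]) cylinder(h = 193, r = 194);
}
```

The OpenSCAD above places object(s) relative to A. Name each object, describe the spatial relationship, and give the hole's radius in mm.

A is a house frame. The house frame has a circular hole through its front wall. The hole's radius is 194 mm.

The subtracted cylinder has r = 194 mm.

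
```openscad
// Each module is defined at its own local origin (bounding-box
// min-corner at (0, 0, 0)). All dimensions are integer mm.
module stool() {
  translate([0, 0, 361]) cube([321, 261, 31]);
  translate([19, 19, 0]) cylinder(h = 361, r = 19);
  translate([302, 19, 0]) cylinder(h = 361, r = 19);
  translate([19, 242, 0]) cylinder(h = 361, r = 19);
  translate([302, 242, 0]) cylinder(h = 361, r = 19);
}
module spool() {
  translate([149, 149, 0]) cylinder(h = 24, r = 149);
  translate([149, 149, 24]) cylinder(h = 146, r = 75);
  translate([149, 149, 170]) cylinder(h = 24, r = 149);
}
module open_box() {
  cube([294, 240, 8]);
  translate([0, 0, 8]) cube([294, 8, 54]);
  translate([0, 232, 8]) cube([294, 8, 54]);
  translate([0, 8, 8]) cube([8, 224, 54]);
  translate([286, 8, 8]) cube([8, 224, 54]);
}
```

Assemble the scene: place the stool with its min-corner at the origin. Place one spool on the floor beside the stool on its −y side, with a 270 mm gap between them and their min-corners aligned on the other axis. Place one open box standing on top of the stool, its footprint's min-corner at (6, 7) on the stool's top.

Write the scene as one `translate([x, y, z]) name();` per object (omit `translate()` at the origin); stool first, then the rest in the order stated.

stool();
translate([0, -568, 0]) spool();
translate([6, 7, 392]) open_box();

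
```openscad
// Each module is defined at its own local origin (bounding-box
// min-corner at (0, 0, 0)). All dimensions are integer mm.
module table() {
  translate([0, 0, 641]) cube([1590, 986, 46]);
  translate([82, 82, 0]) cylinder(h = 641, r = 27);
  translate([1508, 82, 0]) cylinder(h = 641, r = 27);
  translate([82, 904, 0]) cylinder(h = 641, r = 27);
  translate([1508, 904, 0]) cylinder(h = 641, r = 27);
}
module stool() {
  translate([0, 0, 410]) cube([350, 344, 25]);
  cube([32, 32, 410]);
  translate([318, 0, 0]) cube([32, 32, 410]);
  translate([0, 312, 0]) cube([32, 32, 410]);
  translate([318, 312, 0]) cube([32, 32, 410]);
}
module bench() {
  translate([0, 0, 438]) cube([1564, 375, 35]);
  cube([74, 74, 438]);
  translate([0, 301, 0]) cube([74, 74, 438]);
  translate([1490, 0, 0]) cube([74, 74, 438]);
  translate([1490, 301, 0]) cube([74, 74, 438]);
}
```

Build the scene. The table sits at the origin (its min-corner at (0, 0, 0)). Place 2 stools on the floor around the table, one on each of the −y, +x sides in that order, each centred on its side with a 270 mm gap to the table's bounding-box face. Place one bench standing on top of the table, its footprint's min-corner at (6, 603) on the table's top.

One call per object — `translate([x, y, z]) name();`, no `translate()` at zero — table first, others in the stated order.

table();
translate([620, -614, 0]) stool();
translate([1860, 321, 0]) stool();
translate([6, 603, 687]) bench();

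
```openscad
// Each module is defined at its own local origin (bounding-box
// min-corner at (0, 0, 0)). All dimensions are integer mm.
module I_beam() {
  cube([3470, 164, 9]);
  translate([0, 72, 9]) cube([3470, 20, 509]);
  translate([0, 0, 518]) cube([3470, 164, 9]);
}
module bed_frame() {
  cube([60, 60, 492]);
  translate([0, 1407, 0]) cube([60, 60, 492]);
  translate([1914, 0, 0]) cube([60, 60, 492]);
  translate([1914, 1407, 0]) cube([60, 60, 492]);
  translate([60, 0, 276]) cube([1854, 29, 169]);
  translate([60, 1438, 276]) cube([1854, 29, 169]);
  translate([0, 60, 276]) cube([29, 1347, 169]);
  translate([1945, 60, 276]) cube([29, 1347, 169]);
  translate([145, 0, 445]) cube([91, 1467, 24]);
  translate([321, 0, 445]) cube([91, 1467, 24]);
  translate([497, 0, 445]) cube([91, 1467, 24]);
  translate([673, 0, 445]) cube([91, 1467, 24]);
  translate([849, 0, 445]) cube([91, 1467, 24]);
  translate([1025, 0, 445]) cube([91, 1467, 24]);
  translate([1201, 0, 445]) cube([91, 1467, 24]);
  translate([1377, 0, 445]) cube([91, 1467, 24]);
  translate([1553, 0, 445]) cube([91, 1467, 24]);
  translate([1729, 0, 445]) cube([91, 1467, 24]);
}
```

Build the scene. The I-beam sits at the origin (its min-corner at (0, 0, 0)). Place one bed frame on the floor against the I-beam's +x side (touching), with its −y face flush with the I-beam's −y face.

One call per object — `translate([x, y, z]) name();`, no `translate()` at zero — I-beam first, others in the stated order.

I_beam();
translate([3470, 0, 0]) bed_frame();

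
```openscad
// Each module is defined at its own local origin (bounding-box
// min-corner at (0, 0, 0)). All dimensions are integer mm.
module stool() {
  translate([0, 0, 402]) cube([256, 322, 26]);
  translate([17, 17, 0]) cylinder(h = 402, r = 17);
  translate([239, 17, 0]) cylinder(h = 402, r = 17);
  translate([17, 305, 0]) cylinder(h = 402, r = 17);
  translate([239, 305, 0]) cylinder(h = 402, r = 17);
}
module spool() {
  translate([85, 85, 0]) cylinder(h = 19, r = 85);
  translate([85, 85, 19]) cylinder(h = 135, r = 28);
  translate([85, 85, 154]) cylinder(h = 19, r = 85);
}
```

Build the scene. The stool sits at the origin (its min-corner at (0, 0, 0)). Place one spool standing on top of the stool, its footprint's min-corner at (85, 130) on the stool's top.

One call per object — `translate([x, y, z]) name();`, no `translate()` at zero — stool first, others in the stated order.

stool();
translate([85, 130, 428]) spool();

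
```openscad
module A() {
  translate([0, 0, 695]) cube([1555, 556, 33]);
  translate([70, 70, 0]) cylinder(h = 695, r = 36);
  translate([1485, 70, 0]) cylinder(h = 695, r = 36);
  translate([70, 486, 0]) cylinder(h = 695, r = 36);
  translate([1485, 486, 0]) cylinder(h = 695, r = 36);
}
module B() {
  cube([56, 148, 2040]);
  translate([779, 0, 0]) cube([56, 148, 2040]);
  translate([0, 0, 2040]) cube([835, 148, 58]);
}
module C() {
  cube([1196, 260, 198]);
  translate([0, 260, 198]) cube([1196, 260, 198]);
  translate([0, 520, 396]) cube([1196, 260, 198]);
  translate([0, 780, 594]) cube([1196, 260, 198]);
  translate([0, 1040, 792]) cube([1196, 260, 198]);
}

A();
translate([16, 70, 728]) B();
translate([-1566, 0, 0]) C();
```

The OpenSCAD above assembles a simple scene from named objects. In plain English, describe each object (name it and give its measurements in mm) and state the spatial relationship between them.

A is a rectangular dining table. The top is 1555×556×33 mm with its upper surface at z = 728 mm. It stands on four round legs of 72 mm diameter, each leg's bounding box inset 34 mm from the nearest pair of top edges, running from the floor to the underside of the top.

B is a door frame. The clear opening is 723 mm wide and 2040 mm high. Two 56 mm wide jambs, 148 mm deep, stand either side of the opening from the floor to the top of the opening. A 58 mm thick head sits across the top of both jambs, spanning the full outside width of the frame.

C is a run of 5 identical solid stair steps. Each tread is 1196×260 mm and each step block is 198 mm high. Step 1 rests on the floor; step k is offset from step 1 by (k−1)×260 mm in y and (k−1)×198 mm in z.

The door frame is on top of the table. The staircase is on the floor beside the table on its −x side.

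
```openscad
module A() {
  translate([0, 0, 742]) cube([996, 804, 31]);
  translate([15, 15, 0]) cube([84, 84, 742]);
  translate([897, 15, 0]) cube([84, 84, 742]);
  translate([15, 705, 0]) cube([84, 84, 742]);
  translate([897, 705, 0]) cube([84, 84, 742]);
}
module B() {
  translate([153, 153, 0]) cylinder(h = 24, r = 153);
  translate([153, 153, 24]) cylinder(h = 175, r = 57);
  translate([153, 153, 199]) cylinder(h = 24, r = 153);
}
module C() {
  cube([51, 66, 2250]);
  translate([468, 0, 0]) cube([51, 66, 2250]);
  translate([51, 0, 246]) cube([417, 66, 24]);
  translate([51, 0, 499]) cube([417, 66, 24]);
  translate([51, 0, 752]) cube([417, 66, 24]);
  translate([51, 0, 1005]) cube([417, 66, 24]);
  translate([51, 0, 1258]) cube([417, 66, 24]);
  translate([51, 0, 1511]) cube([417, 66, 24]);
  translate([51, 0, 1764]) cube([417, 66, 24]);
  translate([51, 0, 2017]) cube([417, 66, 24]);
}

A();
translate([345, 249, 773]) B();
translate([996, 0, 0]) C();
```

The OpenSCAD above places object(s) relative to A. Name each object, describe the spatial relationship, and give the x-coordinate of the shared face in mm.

A is a table. B is a spool. C is a ladder. The spool is on top of the table, centred. The ladder is against the table's +x side, with their −y faces flush. The x-coordinate of the shared face is 996 mm.

The table's +x face and the ladder's −x face are both at x = 996 mm.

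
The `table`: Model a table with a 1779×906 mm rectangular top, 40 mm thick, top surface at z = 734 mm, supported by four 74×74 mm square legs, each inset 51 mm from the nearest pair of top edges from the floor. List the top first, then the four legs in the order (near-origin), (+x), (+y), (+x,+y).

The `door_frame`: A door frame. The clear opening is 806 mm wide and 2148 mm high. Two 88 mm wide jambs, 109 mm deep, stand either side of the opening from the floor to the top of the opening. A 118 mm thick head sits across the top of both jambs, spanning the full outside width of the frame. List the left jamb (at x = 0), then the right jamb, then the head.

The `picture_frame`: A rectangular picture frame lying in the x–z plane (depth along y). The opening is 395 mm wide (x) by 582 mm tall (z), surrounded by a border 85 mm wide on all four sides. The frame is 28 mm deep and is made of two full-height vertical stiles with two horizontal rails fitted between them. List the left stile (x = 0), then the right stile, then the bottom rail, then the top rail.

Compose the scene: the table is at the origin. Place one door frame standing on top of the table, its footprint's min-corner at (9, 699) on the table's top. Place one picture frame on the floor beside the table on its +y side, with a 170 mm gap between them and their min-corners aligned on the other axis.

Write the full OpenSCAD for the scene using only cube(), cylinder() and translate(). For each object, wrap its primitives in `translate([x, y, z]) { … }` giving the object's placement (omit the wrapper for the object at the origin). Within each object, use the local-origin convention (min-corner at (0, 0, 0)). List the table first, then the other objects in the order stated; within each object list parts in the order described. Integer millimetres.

translate([0, 0, 694]) cube([1779, 906, 40]);
translate([51, 51, 0]) cube([74, 74, 694]);
translate([1654, 51, 0]) cube([74, 74, 694]);
translate([51, 781, 0]) cube([74, 74, 694]);
translate([1654, 781, 0]) cube([74, 74, 694]);
translate([9, 699, 734]) {
  cube([88, 109, 2148]);
  translate([894, 0, 0]) cube([88, 109, 2148]);
  translate([0, 0, 2148]) cube([982, 109, 118]);
}
translate([0, 1076, 0]) {
  cube([85, 28, 752]);
  translate([480, 0, 0]) cube([85, 28, 752]);
  translate([85, 0, 0]) cube([395, 28, 85]);
  translate([85, 0, 667]) cube([395, 28, 85]);
}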